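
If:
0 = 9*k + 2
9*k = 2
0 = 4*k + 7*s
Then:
No Solution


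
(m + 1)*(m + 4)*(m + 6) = m^3 + 11*m^2 + 34*m + 24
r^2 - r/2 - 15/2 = (r - 3)*(r + 5/2)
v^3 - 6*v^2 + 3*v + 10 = (v - 5)*(v - 2)*(v + 1)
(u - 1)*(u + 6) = u^2 + 5*u - 6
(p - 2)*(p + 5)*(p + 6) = p^3 + 9*p^2 + 8*p - 60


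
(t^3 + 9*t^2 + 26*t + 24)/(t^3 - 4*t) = (t^2 + 7*t + 12)/(t*(t - 2))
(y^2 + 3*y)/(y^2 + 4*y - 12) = y*(y + 3)/(y^2 + 4*y - 12)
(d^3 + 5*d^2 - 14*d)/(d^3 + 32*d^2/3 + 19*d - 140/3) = 3*d*(d - 2)/(3*d^2 + 11*d - 20)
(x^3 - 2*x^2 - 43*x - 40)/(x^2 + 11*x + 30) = (x^2 - 7*x - 8)/(x + 6)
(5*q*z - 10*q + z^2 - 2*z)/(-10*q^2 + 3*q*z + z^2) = (z - 2)/(-2*q + z)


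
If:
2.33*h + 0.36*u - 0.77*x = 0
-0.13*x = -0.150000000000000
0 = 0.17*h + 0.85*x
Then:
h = -5.77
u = 39.81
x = 1.15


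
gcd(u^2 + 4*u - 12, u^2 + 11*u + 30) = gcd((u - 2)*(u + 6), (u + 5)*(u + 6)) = u + 6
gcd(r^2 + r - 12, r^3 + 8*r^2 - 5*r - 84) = r^2 + r - 12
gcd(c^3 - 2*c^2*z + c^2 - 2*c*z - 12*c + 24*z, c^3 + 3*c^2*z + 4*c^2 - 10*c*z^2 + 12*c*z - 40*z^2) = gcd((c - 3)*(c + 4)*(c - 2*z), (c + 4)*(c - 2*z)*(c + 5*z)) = -c^2 + 2*c*z - 4*c + 8*z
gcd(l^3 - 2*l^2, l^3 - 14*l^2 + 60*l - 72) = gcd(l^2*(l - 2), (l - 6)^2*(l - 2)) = l - 2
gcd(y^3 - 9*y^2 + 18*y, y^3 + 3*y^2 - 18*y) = y^2 - 3*y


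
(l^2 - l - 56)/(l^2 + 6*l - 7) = (l - 8)/(l - 1)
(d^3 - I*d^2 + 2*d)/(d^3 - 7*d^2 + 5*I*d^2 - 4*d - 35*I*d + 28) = d*(d - 2*I)/(d^2 + d*(-7 + 4*I) - 28*I)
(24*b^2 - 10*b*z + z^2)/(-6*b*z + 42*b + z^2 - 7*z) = (-4*b + z)/(z - 7)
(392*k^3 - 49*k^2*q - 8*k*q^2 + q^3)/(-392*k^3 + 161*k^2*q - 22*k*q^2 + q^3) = (7*k + q)/(-7*k + q)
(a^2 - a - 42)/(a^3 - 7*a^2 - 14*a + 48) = (a^2 - a - 42)/(a^3 - 7*a^2 - 14*a + 48)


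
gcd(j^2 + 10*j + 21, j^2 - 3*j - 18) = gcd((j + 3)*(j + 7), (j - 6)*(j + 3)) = j + 3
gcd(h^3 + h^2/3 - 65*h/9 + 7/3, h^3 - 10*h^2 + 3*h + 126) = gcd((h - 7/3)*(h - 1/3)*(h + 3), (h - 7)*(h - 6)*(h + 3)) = h + 3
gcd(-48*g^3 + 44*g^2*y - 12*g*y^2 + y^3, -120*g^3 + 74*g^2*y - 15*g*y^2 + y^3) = 24*g^2 - 10*g*y + y^2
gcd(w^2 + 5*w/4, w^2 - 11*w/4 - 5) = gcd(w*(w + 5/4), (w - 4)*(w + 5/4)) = w + 5/4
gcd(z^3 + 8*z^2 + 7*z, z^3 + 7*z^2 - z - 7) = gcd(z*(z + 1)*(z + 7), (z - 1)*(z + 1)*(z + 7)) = z^2 + 8*z + 7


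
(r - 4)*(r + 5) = r^2 + r - 20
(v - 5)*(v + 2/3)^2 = v^3 - 11*v^2/3 - 56*v/9 - 20/9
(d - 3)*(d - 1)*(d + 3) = d^3 - d^2 - 9*d + 9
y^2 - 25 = (y - 5)*(y + 5)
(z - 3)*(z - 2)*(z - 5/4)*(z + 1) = z^4 - 21*z^3/4 + 6*z^2 + 19*z/4 - 15/2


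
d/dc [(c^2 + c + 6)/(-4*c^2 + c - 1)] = (5*c^2 + 46*c - 7)/(16*c^4 - 8*c^3 + 9*c^2 - 2*c + 1)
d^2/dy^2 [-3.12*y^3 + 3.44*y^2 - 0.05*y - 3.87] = 6.88 - 18.72*y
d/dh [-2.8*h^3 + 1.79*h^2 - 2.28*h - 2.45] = -8.4*h^2 + 3.58*h - 2.28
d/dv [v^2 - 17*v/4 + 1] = 2*v - 17/4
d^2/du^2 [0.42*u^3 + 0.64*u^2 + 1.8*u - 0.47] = 2.52*u + 1.28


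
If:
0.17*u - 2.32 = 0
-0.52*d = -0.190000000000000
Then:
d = 0.37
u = 13.65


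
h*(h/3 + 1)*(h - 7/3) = h^3/3 + 2*h^2/9 - 7*h/3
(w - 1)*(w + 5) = w^2 + 4*w - 5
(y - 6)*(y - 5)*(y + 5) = y^3 - 6*y^2 - 25*y + 150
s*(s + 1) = s^2 + s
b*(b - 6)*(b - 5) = b^3 - 11*b^2 + 30*b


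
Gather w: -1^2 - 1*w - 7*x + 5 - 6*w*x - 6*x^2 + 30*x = w*(-6*x - 1) - 6*x^2 + 23*x + 4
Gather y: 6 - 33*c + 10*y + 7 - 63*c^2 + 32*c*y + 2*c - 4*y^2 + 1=-63*c^2 - 31*c - 4*y^2 + y*(32*c + 10) + 14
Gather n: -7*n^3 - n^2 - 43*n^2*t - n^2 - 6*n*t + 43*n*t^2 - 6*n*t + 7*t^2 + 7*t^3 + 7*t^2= -7*n^3 + n^2*(-43*t - 2) + n*(43*t^2 - 12*t) + 7*t^3 + 14*t^2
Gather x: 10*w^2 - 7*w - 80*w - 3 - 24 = 10*w^2 - 87*w - 27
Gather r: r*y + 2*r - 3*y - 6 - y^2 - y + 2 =r*(y + 2) - y^2 - 4*y - 4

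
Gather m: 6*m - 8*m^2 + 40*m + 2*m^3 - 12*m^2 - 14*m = 2*m^3 - 20*m^2 + 32*m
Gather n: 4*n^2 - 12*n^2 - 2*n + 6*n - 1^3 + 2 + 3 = -8*n^2 + 4*n + 4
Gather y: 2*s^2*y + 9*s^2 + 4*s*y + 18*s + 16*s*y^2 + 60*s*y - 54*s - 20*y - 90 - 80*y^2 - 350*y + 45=9*s^2 - 36*s + y^2*(16*s - 80) + y*(2*s^2 + 64*s - 370) - 45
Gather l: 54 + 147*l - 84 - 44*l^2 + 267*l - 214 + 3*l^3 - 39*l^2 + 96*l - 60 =3*l^3 - 83*l^2 + 510*l - 304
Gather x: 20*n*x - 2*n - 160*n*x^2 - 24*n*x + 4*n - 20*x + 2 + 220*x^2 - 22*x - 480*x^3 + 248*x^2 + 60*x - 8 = 2*n - 480*x^3 + x^2*(468 - 160*n) + x*(18 - 4*n) - 6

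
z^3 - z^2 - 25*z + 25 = (z - 5)*(z - 1)*(z + 5)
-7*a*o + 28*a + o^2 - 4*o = (-7*a + o)*(o - 4)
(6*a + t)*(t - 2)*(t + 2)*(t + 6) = 6*a*t^3 + 36*a*t^2 - 24*a*t - 144*a + t^4 + 6*t^3 - 4*t^2 - 24*t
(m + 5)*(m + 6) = m^2 + 11*m + 30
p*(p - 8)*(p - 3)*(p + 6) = p^4 - 5*p^3 - 42*p^2 + 144*p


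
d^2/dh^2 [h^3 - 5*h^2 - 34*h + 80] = 6*h - 10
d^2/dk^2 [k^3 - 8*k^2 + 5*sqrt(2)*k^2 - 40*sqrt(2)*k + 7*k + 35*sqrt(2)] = 6*k - 16 + 10*sqrt(2)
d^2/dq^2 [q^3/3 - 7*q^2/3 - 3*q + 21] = 2*q - 14/3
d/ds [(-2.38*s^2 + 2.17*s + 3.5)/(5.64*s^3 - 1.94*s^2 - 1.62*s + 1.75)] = (13.4232*s^4 - 24.4776*s^3 - 51.1546*s^2 + 5.25*s + 9.4675)/(31.8096*s^6 - 21.8832*s^5 - 14.51*s^4 + 26.0256*s^3 - 4.1656*s^2 - 5.67*s + 3.0625)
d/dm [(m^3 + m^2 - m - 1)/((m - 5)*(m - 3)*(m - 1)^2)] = (-m^4 - 4*m^3 + 38*m^2 - 12*m - 53)/(m^6 - 18*m^5 + 127*m^4 - 444*m^3 + 799*m^2 - 690*m + 225)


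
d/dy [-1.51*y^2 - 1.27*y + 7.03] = -3.02*y - 1.27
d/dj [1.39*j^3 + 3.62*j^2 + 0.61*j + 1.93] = 4.17*j^2 + 7.24*j + 0.61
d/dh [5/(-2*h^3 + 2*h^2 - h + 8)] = 5*(6*h^2 - 4*h + 1)/(2*h^3 - 2*h^2 + h - 8)^2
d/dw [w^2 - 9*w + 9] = 2*w - 9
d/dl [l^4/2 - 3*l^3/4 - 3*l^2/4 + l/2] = 2*l^3 - 9*l^2/4 - 3*l/2 + 1/2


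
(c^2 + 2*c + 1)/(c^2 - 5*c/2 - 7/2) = 2*(c + 1)/(2*c - 7)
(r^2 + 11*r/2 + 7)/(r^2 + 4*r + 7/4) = 2*(r + 2)/(2*r + 1)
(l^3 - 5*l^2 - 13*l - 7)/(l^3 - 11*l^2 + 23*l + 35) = (l + 1)/(l - 5)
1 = 1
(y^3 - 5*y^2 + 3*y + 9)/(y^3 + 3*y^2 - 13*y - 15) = (y - 3)/(y + 5)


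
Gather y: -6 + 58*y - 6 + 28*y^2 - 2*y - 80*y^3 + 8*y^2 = -80*y^3 + 36*y^2 + 56*y - 12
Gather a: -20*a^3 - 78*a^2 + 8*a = -20*a^3 - 78*a^2 + 8*a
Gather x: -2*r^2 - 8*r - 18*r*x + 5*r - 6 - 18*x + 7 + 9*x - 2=-2*r^2 - 3*r + x*(-18*r - 9) - 1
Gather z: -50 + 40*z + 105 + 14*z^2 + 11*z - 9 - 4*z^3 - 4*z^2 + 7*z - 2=-4*z^3 + 10*z^2 + 58*z + 44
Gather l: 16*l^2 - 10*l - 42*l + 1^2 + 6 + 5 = 16*l^2 - 52*l + 12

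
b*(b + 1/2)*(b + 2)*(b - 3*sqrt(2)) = b^4 - 3*sqrt(2)*b^3 + 5*b^3/2 - 15*sqrt(2)*b^2/2 + b^2 - 3*sqrt(2)*b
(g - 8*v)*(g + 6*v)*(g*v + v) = g^3*v - 2*g^2*v^2 + g^2*v - 48*g*v^3 - 2*g*v^2 - 48*v^3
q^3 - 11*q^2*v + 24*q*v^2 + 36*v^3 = (q - 6*v)^2*(q + v)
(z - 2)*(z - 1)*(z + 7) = z^3 + 4*z^2 - 19*z + 14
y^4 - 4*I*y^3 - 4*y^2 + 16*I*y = y*(y - 2)*(y + 2)*(y - 4*I)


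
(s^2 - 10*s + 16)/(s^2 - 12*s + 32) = (s - 2)/(s - 4)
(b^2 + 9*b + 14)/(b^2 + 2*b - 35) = (b + 2)/(b - 5)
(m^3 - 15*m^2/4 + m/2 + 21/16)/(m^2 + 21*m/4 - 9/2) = (m^2 - 3*m - 7/4)/(m + 6)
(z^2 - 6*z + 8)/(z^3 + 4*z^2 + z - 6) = (z^2 - 6*z + 8)/(z^3 + 4*z^2 + z - 6)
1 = 1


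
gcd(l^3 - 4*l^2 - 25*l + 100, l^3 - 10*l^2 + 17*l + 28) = l - 4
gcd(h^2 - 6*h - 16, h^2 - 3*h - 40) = h - 8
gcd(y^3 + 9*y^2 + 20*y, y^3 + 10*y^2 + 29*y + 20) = y^2 + 9*y + 20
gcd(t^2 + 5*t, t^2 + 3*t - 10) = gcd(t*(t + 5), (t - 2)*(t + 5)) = t + 5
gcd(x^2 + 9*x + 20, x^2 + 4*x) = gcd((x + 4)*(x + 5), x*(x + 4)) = x + 4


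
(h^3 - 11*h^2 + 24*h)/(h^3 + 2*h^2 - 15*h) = (h - 8)/(h + 5)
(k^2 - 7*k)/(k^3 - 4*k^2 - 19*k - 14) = k/(k^2 + 3*k + 2)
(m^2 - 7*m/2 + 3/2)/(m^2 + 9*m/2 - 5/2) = (m - 3)/(m + 5)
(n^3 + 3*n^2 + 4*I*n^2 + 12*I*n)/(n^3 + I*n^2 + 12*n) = (n + 3)/(n - 3*I)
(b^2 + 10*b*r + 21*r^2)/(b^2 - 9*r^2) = (-b - 7*r)/(-b + 3*r)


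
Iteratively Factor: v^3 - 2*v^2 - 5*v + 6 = (v - 3)*(v^2 + v - 2) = (v - 3)*(v + 2)*(v - 1)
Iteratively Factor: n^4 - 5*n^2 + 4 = (n - 2)*(n^3 + 2*n^2 - n - 2) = (n - 2)*(n + 2)*(n^2 - 1) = (n - 2)*(n + 1)*(n + 2)*(n - 1)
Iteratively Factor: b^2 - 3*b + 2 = (b - 2)*(b - 1)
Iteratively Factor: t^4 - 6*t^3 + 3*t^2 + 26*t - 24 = (t - 1)*(t^3 - 5*t^2 - 2*t + 24) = (t - 1)*(t + 2)*(t^2 - 7*t + 12) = (t - 4)*(t - 1)*(t + 2)*(t - 3)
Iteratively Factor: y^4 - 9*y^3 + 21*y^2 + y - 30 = (y - 5)*(y^3 - 4*y^2 + y + 6) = (y - 5)*(y - 2)*(y^2 - 2*y - 3) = (y - 5)*(y - 2)*(y + 1)*(y - 3)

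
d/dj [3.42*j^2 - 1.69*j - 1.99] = 6.84*j - 1.69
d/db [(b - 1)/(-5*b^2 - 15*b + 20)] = 1/(5*(b^2 + 8*b + 16))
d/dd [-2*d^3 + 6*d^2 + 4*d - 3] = -6*d^2 + 12*d + 4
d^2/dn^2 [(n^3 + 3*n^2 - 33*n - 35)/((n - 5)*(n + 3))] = -16/(n^3 + 9*n^2 + 27*n + 27)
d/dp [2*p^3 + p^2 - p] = 6*p^2 + 2*p - 1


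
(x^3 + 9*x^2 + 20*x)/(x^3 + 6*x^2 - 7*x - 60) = x/(x - 3)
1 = 1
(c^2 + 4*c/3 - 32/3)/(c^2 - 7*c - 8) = (-3*c^2 - 4*c + 32)/(3*(-c^2 + 7*c + 8))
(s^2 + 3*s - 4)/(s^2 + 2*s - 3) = (s + 4)/(s + 3)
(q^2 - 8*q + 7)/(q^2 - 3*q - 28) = (q - 1)/(q + 4)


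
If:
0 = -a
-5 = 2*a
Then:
No Solution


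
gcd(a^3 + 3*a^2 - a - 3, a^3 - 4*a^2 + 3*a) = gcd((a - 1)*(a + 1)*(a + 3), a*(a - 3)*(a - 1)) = a - 1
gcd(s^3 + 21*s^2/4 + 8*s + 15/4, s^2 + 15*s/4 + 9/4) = s + 3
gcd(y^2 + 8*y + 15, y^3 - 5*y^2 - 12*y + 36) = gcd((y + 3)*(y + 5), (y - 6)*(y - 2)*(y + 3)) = y + 3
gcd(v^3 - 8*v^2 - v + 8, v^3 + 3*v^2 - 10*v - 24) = 1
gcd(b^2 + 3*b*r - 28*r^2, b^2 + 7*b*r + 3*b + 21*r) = b + 7*r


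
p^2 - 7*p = p*(p - 7)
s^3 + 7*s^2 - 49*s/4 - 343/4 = (s - 7/2)*(s + 7/2)*(s + 7)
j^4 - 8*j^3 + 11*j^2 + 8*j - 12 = (j - 6)*(j - 2)*(j - 1)*(j + 1)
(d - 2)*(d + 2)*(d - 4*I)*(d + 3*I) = d^4 - I*d^3 + 8*d^2 + 4*I*d - 48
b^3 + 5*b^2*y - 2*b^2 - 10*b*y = b*(b - 2)*(b + 5*y)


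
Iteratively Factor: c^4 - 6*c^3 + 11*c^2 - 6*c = (c - 1)*(c^3 - 5*c^2 + 6*c) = c*(c - 1)*(c^2 - 5*c + 6) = c*(c - 3)*(c - 1)*(c - 2)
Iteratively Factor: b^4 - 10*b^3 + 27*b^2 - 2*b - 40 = (b - 4)*(b^3 - 6*b^2 + 3*b + 10) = (b - 5)*(b - 4)*(b^2 - b - 2) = (b - 5)*(b - 4)*(b + 1)*(b - 2)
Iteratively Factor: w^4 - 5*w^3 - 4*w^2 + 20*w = (w - 2)*(w^3 - 3*w^2 - 10*w) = (w - 5)*(w - 2)*(w^2 + 2*w) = w*(w - 5)*(w - 2)*(w + 2)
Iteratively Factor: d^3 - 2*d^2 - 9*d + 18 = (d + 3)*(d^2 - 5*d + 6) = (d - 3)*(d + 3)*(d - 2)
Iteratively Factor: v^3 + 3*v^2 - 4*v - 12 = (v + 2)*(v^2 + v - 6) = (v + 2)*(v + 3)*(v - 2)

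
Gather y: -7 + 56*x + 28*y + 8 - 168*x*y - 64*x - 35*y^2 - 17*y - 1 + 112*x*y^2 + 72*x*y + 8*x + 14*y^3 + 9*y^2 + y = 14*y^3 + y^2*(112*x - 26) + y*(12 - 96*x)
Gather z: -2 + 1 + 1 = 0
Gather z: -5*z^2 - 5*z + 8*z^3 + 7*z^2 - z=8*z^3 + 2*z^2 - 6*z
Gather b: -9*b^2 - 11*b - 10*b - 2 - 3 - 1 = -9*b^2 - 21*b - 6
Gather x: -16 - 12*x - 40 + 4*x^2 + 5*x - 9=4*x^2 - 7*x - 65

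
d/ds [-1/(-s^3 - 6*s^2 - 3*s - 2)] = 3*(-s^2 - 4*s - 1)/(s^3 + 6*s^2 + 3*s + 2)^2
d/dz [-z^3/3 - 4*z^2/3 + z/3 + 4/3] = -z^2 - 8*z/3 + 1/3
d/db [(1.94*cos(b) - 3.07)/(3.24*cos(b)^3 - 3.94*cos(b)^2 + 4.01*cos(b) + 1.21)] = (12.5712*cos(b)^3 - 37.484*cos(b)^2 + 24.1916*cos(b) - 14.6581)*sin(b)/(10.4976*cos(b)^6 - 25.5312*cos(b)^5 + 41.5084*cos(b)^4 - 23.758*cos(b)^3 + 6.5453*cos(b)^2 + 9.7042*cos(b) + 1.4641)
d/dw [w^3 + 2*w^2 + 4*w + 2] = 3*w^2 + 4*w + 4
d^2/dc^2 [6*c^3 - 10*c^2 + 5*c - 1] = 36*c - 20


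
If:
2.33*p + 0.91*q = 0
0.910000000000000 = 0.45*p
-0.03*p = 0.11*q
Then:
No Solution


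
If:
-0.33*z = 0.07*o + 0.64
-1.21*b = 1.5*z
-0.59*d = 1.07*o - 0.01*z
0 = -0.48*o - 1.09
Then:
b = 1.81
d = 4.09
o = -2.27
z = -1.46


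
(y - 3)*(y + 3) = y^2 - 9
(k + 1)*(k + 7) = k^2 + 8*k + 7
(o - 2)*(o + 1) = o^2 - o - 2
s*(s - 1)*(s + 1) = s^3 - s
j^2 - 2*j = j*(j - 2)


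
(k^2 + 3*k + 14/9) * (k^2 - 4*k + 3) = k^4 - k^3 - 67*k^2/9 + 25*k/9 + 14/3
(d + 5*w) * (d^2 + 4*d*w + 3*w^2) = d^3 + 9*d^2*w + 23*d*w^2 + 15*w^3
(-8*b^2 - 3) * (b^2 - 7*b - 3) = -8*b^4 + 56*b^3 + 21*b^2 + 21*b + 9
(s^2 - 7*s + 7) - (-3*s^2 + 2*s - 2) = 4*s^2 - 9*s + 9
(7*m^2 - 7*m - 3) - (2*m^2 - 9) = 5*m^2 - 7*m + 6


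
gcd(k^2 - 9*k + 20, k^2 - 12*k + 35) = k - 5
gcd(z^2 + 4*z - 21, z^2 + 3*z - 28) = z + 7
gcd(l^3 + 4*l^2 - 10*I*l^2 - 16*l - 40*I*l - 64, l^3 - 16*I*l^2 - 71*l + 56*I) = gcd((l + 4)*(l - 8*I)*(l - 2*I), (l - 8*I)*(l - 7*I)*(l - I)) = l - 8*I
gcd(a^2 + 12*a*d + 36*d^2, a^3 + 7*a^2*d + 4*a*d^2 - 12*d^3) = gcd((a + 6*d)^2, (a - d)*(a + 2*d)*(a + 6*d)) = a + 6*d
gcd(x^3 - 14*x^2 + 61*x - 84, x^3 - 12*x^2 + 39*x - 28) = x^2 - 11*x + 28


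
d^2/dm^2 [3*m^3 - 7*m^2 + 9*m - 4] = 18*m - 14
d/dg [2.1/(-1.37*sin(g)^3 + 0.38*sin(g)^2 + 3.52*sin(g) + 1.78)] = (8.631*sin(g)^2 - 1.596*sin(g) - 7.392)*cos(g)/(-1.37*sin(g)^3 + 0.38*sin(g)^2 + 3.52*sin(g) + 1.78)^2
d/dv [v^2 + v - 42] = 2*v + 1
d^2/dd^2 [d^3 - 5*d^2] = 6*d - 10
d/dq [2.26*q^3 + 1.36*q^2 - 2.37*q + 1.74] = 6.78*q^2 + 2.72*q - 2.37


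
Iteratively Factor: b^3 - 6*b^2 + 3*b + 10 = (b - 2)*(b^2 - 4*b - 5) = (b - 5)*(b - 2)*(b + 1)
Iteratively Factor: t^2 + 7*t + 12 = (t + 3)*(t + 4)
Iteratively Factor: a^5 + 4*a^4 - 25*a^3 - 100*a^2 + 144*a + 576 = (a - 4)*(a^4 + 8*a^3 + 7*a^2 - 72*a - 144) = (a - 4)*(a + 4)*(a^3 + 4*a^2 - 9*a - 36) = (a - 4)*(a - 3)*(a + 4)*(a^2 + 7*a + 12) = (a - 4)*(a - 3)*(a + 4)^2*(a + 3)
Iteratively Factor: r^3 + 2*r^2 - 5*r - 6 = (r - 2)*(r^2 + 4*r + 3) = (r - 2)*(r + 1)*(r + 3)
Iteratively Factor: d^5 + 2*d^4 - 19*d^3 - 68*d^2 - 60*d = (d + 2)*(d^4 - 19*d^2 - 30*d) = (d - 5)*(d + 2)*(d^3 + 5*d^2 + 6*d) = d*(d - 5)*(d + 2)*(d^2 + 5*d + 6) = d*(d - 5)*(d + 2)^2*(d + 3)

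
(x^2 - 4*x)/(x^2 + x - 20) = x/(x + 5)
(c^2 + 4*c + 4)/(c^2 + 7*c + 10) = (c + 2)/(c + 5)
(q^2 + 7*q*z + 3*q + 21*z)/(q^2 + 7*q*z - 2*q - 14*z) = (q + 3)/(q - 2)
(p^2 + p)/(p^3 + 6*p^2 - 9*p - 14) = p/(p^2 + 5*p - 14)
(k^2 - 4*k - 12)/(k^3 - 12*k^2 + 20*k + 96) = 1/(k - 8)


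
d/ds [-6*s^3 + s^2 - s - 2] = -18*s^2 + 2*s - 1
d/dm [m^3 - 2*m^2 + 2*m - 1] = 3*m^2 - 4*m + 2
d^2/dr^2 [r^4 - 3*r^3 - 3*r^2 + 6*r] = 12*r^2 - 18*r - 6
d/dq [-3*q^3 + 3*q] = 3 - 9*q^2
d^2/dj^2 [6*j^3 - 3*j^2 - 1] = 36*j - 6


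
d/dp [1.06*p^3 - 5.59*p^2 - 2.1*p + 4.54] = 3.18*p^2 - 11.18*p - 2.1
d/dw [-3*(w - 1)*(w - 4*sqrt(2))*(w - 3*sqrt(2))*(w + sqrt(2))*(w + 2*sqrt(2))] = -15*w^4 + 12*w^3 + 48*sqrt(2)*w^3 - 36*sqrt(2)*w^2 + 126*w^2 - 264*sqrt(2)*w - 84*w - 288 + 132*sqrt(2)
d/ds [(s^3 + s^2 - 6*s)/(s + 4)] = (2*s^3 + 13*s^2 + 8*s - 24)/(s^2 + 8*s + 16)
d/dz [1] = 0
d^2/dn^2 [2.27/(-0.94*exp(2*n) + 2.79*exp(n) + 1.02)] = (2.27*(1.88*exp(n) - 2.79)*(3.76*exp(n) - 5.58)*exp(n) + (8.5352*exp(n) - 6.3333)*(-0.94*exp(2*n) + 2.79*exp(n) + 1.02))*exp(n)/(-0.94*exp(2*n) + 2.79*exp(n) + 1.02)^3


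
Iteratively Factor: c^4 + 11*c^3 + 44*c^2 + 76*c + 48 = (c + 2)*(c^3 + 9*c^2 + 26*c + 24) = (c + 2)*(c + 4)*(c^2 + 5*c + 6) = (c + 2)^2*(c + 4)*(c + 3)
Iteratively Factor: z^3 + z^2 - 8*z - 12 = (z - 3)*(z^2 + 4*z + 4) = (z - 3)*(z + 2)*(z + 2)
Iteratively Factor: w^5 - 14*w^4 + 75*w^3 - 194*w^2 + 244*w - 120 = (w - 2)*(w^4 - 12*w^3 + 51*w^2 - 92*w + 60) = (w - 2)^2*(w^3 - 10*w^2 + 31*w - 30) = (w - 2)^3*(w^2 - 8*w + 15) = (w - 5)*(w - 2)^3*(w - 3)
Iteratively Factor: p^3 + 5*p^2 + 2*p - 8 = (p + 2)*(p^2 + 3*p - 4) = (p + 2)*(p + 4)*(p - 1)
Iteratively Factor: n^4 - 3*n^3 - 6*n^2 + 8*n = (n + 2)*(n^3 - 5*n^2 + 4*n) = (n - 1)*(n + 2)*(n^2 - 4*n) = (n - 4)*(n - 1)*(n + 2)*(n)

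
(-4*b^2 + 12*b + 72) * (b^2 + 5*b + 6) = -4*b^4 - 8*b^3 + 108*b^2 + 432*b + 432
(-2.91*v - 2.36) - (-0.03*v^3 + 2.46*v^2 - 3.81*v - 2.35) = 0.03*v^3 - 2.46*v^2 + 0.9*v - 0.00999999999999979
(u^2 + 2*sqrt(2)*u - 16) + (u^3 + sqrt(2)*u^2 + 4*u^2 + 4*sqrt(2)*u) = u^3 + sqrt(2)*u^2 + 5*u^2 + 6*sqrt(2)*u - 16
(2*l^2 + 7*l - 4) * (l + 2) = 2*l^3 + 11*l^2 + 10*l - 8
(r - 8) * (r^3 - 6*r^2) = r^4 - 14*r^3 + 48*r^2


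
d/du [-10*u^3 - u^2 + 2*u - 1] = -30*u^2 - 2*u + 2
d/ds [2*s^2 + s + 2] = 4*s + 1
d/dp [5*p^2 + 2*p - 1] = 10*p + 2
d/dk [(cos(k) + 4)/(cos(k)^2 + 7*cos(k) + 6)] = (cos(k)^2 + 8*cos(k) + 22)*sin(k)/(cos(k)^2 + 7*cos(k) + 6)^2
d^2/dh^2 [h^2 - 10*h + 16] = 2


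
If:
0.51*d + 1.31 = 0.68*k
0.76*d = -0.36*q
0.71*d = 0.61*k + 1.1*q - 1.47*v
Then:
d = 0.456417025759489 - 0.570935375984464*v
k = 2.26878335755491 - 0.428201531988348*v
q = 1.2053080159672*v - 0.963547054381144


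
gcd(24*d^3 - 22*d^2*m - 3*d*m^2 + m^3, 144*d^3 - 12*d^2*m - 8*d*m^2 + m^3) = 24*d^2 + 2*d*m - m^2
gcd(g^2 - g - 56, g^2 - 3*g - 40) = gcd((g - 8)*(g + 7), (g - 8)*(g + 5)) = g - 8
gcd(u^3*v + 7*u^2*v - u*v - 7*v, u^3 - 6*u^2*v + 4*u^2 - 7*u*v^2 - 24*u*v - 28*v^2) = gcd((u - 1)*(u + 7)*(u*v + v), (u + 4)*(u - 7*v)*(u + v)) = 1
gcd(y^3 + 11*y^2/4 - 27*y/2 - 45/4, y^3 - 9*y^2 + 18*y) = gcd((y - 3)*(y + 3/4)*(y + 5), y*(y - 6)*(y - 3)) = y - 3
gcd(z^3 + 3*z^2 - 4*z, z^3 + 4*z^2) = z^2 + 4*z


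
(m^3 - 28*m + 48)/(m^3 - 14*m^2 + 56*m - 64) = (m + 6)/(m - 8)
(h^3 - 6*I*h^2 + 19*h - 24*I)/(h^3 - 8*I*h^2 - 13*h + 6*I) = (h^2 - 5*I*h + 24)/(h^2 - 7*I*h - 6)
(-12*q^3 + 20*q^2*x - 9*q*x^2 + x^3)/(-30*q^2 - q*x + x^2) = (2*q^2 - 3*q*x + x^2)/(5*q + x)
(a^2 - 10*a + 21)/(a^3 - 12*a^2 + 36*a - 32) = (a^2 - 10*a + 21)/(a^3 - 12*a^2 + 36*a - 32)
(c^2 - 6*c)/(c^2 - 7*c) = (c - 6)/(c - 7)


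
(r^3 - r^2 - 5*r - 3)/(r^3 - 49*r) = (r^3 - r^2 - 5*r - 3)/(r*(r^2 - 49))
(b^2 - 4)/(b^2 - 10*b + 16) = (b + 2)/(b - 8)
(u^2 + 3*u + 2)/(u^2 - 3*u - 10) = (u + 1)/(u - 5)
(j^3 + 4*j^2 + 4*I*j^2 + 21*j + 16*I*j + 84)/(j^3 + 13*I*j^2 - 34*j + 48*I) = (j^3 + 4*j^2*(1 + I) + j*(21 + 16*I) + 84)/(j^3 + 13*I*j^2 - 34*j + 48*I)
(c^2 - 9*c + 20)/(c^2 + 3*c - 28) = (c - 5)/(c + 7)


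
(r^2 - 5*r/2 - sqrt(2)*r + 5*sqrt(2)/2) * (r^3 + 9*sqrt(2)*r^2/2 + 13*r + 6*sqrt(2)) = r^5 - 5*r^4/2 + 7*sqrt(2)*r^4/2 - 35*sqrt(2)*r^3/4 + 4*r^3 - 10*r^2 - 7*sqrt(2)*r^2 - 12*r + 35*sqrt(2)*r/2 + 30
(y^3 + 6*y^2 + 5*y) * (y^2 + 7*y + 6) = y^5 + 13*y^4 + 53*y^3 + 71*y^2 + 30*y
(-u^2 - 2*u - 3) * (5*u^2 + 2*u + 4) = -5*u^4 - 12*u^3 - 23*u^2 - 14*u - 12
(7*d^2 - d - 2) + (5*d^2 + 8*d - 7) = 12*d^2 + 7*d - 9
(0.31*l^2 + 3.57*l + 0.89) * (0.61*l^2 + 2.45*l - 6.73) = 0.1891*l^4 + 2.9372*l^3 + 7.2031*l^2 - 21.8456*l - 5.9897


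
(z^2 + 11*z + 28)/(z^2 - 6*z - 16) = (z^2 + 11*z + 28)/(z^2 - 6*z - 16)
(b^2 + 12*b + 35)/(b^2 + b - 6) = (b^2 + 12*b + 35)/(b^2 + b - 6)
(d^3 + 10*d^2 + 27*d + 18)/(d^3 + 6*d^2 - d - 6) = (d + 3)/(d - 1)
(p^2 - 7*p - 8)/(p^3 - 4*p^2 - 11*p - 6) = (p - 8)/(p^2 - 5*p - 6)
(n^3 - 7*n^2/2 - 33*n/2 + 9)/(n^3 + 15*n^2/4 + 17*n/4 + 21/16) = 8*(2*n^3 - 7*n^2 - 33*n + 18)/(16*n^3 + 60*n^2 + 68*n + 21)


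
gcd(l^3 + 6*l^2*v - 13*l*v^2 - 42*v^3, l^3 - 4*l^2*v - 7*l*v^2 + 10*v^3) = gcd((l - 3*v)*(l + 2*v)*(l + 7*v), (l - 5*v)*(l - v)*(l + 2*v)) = l + 2*v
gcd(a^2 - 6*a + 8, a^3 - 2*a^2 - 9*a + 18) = a - 2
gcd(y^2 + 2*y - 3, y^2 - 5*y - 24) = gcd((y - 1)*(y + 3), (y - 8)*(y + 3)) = y + 3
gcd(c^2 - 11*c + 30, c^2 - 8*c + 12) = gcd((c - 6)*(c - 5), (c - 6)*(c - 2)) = c - 6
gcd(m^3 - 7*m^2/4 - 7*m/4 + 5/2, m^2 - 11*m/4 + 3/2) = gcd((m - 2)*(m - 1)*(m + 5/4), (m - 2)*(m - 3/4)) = m - 2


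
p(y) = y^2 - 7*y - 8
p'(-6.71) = -20.42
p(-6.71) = 83.99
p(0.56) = -11.61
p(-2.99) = 21.87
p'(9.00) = 11.00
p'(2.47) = -2.06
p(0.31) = -10.07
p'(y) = 2*y - 7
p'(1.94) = -3.12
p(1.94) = -17.82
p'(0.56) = -5.88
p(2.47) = -19.19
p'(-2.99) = -12.98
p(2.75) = -19.69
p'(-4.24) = -15.48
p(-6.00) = 70.00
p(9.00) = 10.00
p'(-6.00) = -19.00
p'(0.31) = -6.38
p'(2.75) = -1.50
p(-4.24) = 39.66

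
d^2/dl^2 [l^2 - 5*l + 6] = 2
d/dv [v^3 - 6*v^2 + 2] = 3*v*(v - 4)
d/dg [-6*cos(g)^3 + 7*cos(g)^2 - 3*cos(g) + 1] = (18*cos(g)^2 - 14*cos(g) + 3)*sin(g)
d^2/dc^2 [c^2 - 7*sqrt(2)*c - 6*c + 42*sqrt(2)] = 2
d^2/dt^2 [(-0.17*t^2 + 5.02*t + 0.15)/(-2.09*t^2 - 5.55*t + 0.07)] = (-47.799554*t^3 - 3.78206400000005*t^2 - 14.846106*t - 13.183514)/(9.129329*t^6 + 72.728865*t^5 + 192.214374*t^4 + 166.082085*t^3 - 6.437802*t^2 + 0.081585*t - 0.000343)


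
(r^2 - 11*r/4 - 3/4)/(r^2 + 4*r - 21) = (r + 1/4)/(r + 7)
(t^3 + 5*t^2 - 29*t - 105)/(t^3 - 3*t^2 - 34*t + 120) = (t^2 + 10*t + 21)/(t^2 + 2*t - 24)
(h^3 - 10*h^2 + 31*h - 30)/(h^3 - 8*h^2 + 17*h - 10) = (h - 3)/(h - 1)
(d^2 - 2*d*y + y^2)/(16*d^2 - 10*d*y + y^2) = (d^2 - 2*d*y + y^2)/(16*d^2 - 10*d*y + y^2)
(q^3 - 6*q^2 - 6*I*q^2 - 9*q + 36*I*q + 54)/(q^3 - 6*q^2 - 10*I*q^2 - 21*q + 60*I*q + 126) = (q - 3*I)/(q - 7*I)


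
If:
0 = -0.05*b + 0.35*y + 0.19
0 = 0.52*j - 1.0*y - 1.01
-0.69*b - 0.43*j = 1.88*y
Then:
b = 0.59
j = 1.06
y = -0.46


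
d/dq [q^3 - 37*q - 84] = 3*q^2 - 37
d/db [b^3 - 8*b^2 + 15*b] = 3*b^2 - 16*b + 15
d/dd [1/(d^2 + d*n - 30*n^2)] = (-2*d - n)/(d^2 + d*n - 30*n^2)^2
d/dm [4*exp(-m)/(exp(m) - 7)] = 4*(7 - 2*exp(m))*exp(-m)/(exp(2*m) - 14*exp(m) + 49)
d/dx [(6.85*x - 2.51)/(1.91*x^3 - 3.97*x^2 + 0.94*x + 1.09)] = (-26.167*x^3 + 41.5768*x^2 - 19.9294*x + 9.8259)/(3.6481*x^6 - 15.1654*x^5 + 19.3517*x^4 - 3.2998*x^3 - 7.771*x^2 + 2.0492*x + 1.1881)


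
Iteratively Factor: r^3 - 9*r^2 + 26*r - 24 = (r - 2)*(r^2 - 7*r + 12) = (r - 3)*(r - 2)*(r - 4)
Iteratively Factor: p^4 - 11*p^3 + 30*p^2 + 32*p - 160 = (p - 4)*(p^3 - 7*p^2 + 2*p + 40) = (p - 4)*(p + 2)*(p^2 - 9*p + 20) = (p - 5)*(p - 4)*(p + 2)*(p - 4)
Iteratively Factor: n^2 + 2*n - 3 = (n - 1)*(n + 3)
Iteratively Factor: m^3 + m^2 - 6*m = (m + 3)*(m^2 - 2*m) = m*(m + 3)*(m - 2)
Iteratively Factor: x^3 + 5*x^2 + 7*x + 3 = (x + 3)*(x^2 + 2*x + 1) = (x + 1)*(x + 3)*(x + 1)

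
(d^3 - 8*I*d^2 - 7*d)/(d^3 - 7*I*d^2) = (d - I)/d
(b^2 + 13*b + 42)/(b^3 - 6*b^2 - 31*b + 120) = (b^2 + 13*b + 42)/(b^3 - 6*b^2 - 31*b + 120)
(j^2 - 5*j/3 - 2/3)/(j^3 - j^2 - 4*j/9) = 3*(j - 2)/(j*(3*j - 4))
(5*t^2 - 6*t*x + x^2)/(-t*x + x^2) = (-5*t + x)/x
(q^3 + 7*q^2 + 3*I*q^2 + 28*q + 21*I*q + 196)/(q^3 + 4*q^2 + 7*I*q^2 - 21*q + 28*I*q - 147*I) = (q - 4*I)/(q - 3)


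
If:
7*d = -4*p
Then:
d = -4*p/7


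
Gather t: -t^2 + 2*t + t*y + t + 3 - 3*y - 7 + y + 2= -t^2 + t*(y + 3) - 2*y - 2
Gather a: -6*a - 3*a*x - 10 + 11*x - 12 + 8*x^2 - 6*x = a*(-3*x - 6) + 8*x^2 + 5*x - 22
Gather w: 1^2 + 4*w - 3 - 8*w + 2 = -4*w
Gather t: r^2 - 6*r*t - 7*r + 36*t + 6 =r^2 - 7*r + t*(36 - 6*r) + 6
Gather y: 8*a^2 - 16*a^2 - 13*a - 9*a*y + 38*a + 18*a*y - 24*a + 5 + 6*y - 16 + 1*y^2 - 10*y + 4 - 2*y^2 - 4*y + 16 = -8*a^2 + a - y^2 + y*(9*a - 8) + 9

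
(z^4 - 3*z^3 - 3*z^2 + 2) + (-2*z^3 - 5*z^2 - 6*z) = z^4 - 5*z^3 - 8*z^2 - 6*z + 2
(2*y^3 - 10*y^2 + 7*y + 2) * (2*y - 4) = 4*y^4 - 28*y^3 + 54*y^2 - 24*y - 8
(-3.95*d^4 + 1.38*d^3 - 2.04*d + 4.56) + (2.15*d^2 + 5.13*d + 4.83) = -3.95*d^4 + 1.38*d^3 + 2.15*d^2 + 3.09*d + 9.39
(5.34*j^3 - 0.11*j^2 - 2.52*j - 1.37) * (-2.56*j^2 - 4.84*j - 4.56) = -13.6704*j^5 - 25.564*j^4 - 17.3668*j^3 + 16.2056*j^2 + 18.122*j + 6.2472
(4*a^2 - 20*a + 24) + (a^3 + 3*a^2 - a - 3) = a^3 + 7*a^2 - 21*a + 21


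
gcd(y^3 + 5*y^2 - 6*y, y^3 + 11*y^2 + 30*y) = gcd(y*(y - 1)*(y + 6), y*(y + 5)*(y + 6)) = y^2 + 6*y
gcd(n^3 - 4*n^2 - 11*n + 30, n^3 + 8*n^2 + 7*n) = 1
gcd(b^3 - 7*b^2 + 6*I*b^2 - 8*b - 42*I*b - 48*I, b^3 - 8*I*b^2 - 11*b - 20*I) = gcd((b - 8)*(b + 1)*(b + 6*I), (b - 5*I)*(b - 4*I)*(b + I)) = 1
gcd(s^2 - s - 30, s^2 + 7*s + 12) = 1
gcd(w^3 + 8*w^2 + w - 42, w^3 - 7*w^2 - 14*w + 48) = w^2 + w - 6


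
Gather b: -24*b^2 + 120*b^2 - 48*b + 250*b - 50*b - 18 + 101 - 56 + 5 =96*b^2 + 152*b + 32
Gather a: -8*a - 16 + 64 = 48 - 8*a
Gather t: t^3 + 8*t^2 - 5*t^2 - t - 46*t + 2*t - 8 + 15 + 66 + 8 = t^3 + 3*t^2 - 45*t + 81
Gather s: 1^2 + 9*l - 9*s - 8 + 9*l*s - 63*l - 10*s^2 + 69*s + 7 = -54*l - 10*s^2 + s*(9*l + 60)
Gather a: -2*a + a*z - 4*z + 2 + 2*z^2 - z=a*(z - 2) + 2*z^2 - 5*z + 2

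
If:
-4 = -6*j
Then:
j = 2/3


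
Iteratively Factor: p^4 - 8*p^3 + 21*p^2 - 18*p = (p - 2)*(p^3 - 6*p^2 + 9*p) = (p - 3)*(p - 2)*(p^2 - 3*p) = (p - 3)^2*(p - 2)*(p)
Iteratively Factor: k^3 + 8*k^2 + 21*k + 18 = (k + 3)*(k^2 + 5*k + 6) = (k + 2)*(k + 3)*(k + 3)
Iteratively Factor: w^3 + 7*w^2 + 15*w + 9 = (w + 3)*(w^2 + 4*w + 3) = (w + 1)*(w + 3)*(w + 3)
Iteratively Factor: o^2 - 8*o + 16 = (o - 4)*(o - 4)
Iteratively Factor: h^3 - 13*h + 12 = (h + 4)*(h^2 - 4*h + 3) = (h - 1)*(h + 4)*(h - 3)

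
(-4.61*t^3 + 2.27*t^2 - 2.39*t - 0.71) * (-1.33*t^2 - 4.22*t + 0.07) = 6.1313*t^5 + 16.4351*t^4 - 6.7234*t^3 + 11.189*t^2 + 2.8289*t - 0.0497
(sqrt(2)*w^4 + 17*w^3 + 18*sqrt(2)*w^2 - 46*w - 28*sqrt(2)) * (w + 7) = sqrt(2)*w^5 + 7*sqrt(2)*w^4 + 17*w^4 + 18*sqrt(2)*w^3 + 119*w^3 - 46*w^2 + 126*sqrt(2)*w^2 - 322*w - 28*sqrt(2)*w - 196*sqrt(2)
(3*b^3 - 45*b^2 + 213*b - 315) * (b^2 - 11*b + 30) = 3*b^5 - 78*b^4 + 798*b^3 - 4008*b^2 + 9855*b - 9450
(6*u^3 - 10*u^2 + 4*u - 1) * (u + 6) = 6*u^4 + 26*u^3 - 56*u^2 + 23*u - 6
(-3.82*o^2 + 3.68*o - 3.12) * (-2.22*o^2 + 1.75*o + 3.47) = 8.4804*o^4 - 14.8546*o^3 + 0.111000000000002*o^2 + 7.3096*o - 10.8264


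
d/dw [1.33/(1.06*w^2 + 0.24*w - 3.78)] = (-2.8196*w - 0.3192)/(1.06*w^2 + 0.24*w - 3.78)^2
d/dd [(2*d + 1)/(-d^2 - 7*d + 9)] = (2*d^2 + 2*d + 25)/(d^4 + 14*d^3 + 31*d^2 - 126*d + 81)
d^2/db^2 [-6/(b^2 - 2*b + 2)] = 12*(b^2 - 2*b - 4*(b - 1)^2 + 2)/(b^2 - 2*b + 2)^3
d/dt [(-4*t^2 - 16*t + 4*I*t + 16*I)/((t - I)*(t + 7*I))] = 4*(4 - 7*I)/(t^2 + 14*I*t - 49)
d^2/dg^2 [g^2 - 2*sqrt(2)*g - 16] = 2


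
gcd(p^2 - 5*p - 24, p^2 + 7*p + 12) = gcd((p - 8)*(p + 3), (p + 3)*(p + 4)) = p + 3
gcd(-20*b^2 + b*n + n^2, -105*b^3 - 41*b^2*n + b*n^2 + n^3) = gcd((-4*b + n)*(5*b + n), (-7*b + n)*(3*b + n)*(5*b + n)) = 5*b + n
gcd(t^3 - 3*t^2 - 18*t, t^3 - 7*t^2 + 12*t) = t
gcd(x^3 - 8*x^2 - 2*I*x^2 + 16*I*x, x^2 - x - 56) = x - 8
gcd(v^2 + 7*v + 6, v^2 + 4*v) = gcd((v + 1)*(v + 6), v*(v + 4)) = 1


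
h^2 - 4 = (h - 2)*(h + 2)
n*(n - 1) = n^2 - n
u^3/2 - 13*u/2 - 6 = (u/2 + 1/2)*(u - 4)*(u + 3)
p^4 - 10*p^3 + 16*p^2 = p^2*(p - 8)*(p - 2)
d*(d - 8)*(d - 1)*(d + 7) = d^4 - 2*d^3 - 55*d^2 + 56*d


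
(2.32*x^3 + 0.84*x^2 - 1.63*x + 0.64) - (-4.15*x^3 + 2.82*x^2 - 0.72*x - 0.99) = 6.47*x^3 - 1.98*x^2 - 0.91*x + 1.63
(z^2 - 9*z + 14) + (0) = z^2 - 9*z + 14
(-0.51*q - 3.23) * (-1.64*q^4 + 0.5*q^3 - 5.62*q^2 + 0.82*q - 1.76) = 0.8364*q^5 + 5.0422*q^4 + 1.2512*q^3 + 17.7344*q^2 - 1.751*q + 5.6848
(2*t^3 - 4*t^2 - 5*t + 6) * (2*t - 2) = 4*t^4 - 12*t^3 - 2*t^2 + 22*t - 12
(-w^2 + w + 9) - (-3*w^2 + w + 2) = 2*w^2 + 7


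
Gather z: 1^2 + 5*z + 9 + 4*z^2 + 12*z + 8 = 4*z^2 + 17*z + 18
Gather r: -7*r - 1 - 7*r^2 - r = -7*r^2 - 8*r - 1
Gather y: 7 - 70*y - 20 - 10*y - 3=-80*y - 16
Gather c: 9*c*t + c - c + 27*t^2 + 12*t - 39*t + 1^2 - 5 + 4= 9*c*t + 27*t^2 - 27*t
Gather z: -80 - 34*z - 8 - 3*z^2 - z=-3*z^2 - 35*z - 88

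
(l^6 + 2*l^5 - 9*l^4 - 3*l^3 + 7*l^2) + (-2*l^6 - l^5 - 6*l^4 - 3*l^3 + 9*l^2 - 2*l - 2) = -l^6 + l^5 - 15*l^4 - 6*l^3 + 16*l^2 - 2*l - 2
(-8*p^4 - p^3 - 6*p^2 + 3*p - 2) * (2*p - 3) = -16*p^5 + 22*p^4 - 9*p^3 + 24*p^2 - 13*p + 6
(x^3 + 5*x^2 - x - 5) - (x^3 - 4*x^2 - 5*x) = 9*x^2 + 4*x - 5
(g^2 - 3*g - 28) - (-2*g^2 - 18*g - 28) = 3*g^2 + 15*g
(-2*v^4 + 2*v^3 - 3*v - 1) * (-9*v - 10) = 18*v^5 + 2*v^4 - 20*v^3 + 27*v^2 + 39*v + 10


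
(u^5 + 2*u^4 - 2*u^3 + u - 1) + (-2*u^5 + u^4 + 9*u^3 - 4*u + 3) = -u^5 + 3*u^4 + 7*u^3 - 3*u + 2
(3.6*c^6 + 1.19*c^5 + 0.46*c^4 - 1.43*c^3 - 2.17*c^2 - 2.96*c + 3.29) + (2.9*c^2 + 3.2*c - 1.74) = 3.6*c^6 + 1.19*c^5 + 0.46*c^4 - 1.43*c^3 + 0.73*c^2 + 0.24*c + 1.55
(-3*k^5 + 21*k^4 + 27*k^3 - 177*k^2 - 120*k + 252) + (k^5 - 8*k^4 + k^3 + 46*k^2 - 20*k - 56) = -2*k^5 + 13*k^4 + 28*k^3 - 131*k^2 - 140*k + 196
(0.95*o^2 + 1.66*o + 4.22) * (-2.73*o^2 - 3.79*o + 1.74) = -2.5935*o^4 - 8.1323*o^3 - 16.159*o^2 - 13.1054*o + 7.3428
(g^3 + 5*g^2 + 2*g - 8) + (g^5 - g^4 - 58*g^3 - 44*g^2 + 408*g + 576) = g^5 - g^4 - 57*g^3 - 39*g^2 + 410*g + 568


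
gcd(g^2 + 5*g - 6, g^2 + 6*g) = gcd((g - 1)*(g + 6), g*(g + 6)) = g + 6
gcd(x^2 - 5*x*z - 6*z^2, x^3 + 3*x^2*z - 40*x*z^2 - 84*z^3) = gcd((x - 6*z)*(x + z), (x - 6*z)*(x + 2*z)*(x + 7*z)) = x - 6*z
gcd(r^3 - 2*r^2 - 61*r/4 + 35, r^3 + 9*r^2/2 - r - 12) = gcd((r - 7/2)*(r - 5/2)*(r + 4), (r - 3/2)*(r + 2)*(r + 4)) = r + 4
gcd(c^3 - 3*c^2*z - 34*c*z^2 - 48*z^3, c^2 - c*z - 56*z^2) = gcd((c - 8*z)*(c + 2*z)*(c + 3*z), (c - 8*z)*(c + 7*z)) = -c + 8*z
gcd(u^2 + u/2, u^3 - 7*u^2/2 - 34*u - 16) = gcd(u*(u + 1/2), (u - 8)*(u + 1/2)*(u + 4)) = u + 1/2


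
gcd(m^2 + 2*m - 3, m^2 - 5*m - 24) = m + 3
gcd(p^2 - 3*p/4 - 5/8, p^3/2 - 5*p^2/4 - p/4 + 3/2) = 1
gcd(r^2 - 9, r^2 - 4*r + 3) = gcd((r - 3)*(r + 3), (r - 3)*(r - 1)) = r - 3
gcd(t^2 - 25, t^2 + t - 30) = t - 5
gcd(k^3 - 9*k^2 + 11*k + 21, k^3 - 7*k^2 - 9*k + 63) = k^2 - 10*k + 21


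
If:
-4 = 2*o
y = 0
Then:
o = -2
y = 0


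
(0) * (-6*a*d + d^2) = 0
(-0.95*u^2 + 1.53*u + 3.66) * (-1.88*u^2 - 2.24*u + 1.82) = 1.786*u^4 - 0.7484*u^3 - 12.037*u^2 - 5.4138*u + 6.6612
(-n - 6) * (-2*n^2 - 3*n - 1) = 2*n^3 + 15*n^2 + 19*n + 6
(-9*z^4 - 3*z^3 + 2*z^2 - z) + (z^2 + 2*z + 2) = -9*z^4 - 3*z^3 + 3*z^2 + z + 2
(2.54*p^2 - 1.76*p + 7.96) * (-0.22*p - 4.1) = -0.5588*p^3 - 10.0268*p^2 + 5.4648*p - 32.636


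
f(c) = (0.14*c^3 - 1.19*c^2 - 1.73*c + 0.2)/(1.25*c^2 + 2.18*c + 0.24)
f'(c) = (-2.5*c - 2.18)*(0.14*c^3 - 1.19*c^2 - 1.73*c + 0.2)/(1.25*c^2 + 2.18*c + 0.24)^2 + (0.42*c^2 - 2.38*c - 1.73)/(1.25*c^2 + 2.18*c + 0.24) = (0.175*c^4 + 0.6104*c^3 - 0.330900000000001*c^2 - 1.0712*c - 0.8512)/(1.5625*c^4 + 5.45*c^3 + 5.3524*c^2 + 1.0464*c + 0.0576)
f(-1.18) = -0.60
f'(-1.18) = -2.03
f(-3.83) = -1.81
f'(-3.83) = 0.02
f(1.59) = -0.73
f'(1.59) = 0.00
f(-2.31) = -2.07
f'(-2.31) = -0.76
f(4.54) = -0.53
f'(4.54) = 0.09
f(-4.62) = -1.84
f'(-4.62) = 0.06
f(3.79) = -0.60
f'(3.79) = 0.09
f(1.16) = -0.72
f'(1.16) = -0.06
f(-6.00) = -1.94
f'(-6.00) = 0.09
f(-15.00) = -2.87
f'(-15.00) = 0.11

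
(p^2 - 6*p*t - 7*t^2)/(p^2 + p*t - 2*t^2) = (p^2 - 6*p*t - 7*t^2)/(p^2 + p*t - 2*t^2)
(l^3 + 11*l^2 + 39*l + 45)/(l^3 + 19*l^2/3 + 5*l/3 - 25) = 3*(l + 3)/(3*l - 5)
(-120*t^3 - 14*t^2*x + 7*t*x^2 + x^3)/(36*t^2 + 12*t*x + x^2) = (-20*t^2 + t*x + x^2)/(6*t + x)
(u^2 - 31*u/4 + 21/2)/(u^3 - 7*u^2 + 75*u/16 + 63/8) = 4/(4*u + 3)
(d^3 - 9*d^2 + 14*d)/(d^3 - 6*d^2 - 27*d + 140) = d*(d - 2)/(d^2 + d - 20)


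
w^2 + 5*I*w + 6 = (w - I)*(w + 6*I)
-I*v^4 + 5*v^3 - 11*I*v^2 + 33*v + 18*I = (v - 3*I)*(v + I)*(v + 6*I)*(-I*v + 1)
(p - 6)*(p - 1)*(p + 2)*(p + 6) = p^4 + p^3 - 38*p^2 - 36*p + 72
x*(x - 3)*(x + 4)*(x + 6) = x^4 + 7*x^3 - 6*x^2 - 72*x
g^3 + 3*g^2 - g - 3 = (g - 1)*(g + 1)*(g + 3)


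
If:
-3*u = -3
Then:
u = 1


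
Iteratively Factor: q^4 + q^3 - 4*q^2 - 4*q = (q)*(q^3 + q^2 - 4*q - 4) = q*(q + 1)*(q^2 - 4) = q*(q - 2)*(q + 1)*(q + 2)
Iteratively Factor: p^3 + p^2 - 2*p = (p)*(p^2 + p - 2) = p*(p + 2)*(p - 1)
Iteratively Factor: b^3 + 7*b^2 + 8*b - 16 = (b + 4)*(b^2 + 3*b - 4) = (b - 1)*(b + 4)*(b + 4)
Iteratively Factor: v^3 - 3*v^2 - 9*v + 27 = (v - 3)*(v^2 - 9) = (v - 3)^2*(v + 3)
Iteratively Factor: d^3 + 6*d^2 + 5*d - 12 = (d + 4)*(d^2 + 2*d - 3) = (d - 1)*(d + 4)*(d + 3)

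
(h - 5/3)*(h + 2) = h^2 + h/3 - 10/3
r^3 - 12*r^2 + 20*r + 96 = (r - 8)*(r - 6)*(r + 2)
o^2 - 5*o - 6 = (o - 6)*(o + 1)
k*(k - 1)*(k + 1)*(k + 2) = k^4 + 2*k^3 - k^2 - 2*k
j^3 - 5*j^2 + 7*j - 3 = (j - 3)*(j - 1)^2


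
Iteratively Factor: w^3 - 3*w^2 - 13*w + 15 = (w - 1)*(w^2 - 2*w - 15) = (w - 1)*(w + 3)*(w - 5)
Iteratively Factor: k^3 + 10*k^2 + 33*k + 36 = (k + 4)*(k^2 + 6*k + 9) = (k + 3)*(k + 4)*(k + 3)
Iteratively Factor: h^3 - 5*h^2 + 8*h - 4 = (h - 2)*(h^2 - 3*h + 2) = (h - 2)^2*(h - 1)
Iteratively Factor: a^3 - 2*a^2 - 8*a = (a + 2)*(a^2 - 4*a) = a*(a + 2)*(a - 4)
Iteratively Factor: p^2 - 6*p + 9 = (p - 3)*(p - 3)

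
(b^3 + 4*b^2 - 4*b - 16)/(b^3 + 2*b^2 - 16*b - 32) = (b - 2)/(b - 4)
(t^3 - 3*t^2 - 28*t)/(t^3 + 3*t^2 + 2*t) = (t^2 - 3*t - 28)/(t^2 + 3*t + 2)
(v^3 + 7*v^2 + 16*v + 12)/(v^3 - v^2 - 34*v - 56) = (v^2 + 5*v + 6)/(v^2 - 3*v - 28)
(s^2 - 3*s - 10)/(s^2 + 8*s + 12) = (s - 5)/(s + 6)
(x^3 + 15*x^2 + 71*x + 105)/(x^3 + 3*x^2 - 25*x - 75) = (x + 7)/(x - 5)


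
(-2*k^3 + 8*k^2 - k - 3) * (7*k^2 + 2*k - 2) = -14*k^5 + 52*k^4 + 13*k^3 - 39*k^2 - 4*k + 6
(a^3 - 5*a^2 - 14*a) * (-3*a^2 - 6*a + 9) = -3*a^5 + 9*a^4 + 81*a^3 + 39*a^2 - 126*a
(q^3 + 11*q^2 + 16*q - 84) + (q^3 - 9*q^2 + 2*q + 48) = 2*q^3 + 2*q^2 + 18*q - 36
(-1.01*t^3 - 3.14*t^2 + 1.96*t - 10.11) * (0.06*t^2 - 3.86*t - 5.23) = -0.0606*t^5 + 3.7102*t^4 + 17.5203*t^3 + 8.25*t^2 + 28.7738*t + 52.8753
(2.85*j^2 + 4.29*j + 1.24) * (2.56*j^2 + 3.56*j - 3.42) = 7.296*j^4 + 21.1284*j^3 + 8.6998*j^2 - 10.2574*j - 4.2408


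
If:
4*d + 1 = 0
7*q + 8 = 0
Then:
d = -1/4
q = -8/7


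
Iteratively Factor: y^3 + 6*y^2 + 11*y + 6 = (y + 3)*(y^2 + 3*y + 2) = (y + 2)*(y + 3)*(y + 1)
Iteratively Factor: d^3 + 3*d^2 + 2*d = (d)*(d^2 + 3*d + 2) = d*(d + 1)*(d + 2)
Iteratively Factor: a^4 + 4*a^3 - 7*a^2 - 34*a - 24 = (a + 4)*(a^3 - 7*a - 6) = (a + 2)*(a + 4)*(a^2 - 2*a - 3) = (a - 3)*(a + 2)*(a + 4)*(a + 1)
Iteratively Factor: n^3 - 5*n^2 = (n)*(n^2 - 5*n) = n^2*(n - 5)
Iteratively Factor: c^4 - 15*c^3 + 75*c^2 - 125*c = (c - 5)*(c^3 - 10*c^2 + 25*c) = (c - 5)^2*(c^2 - 5*c) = (c - 5)^3*(c)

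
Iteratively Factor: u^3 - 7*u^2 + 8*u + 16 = (u + 1)*(u^2 - 8*u + 16) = (u - 4)*(u + 1)*(u - 4)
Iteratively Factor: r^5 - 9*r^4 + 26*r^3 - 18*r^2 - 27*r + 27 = (r + 1)*(r^4 - 10*r^3 + 36*r^2 - 54*r + 27) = (r - 3)*(r + 1)*(r^3 - 7*r^2 + 15*r - 9) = (r - 3)^2*(r + 1)*(r^2 - 4*r + 3) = (r - 3)^3*(r + 1)*(r - 1)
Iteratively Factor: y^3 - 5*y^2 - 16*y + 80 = (y + 4)*(y^2 - 9*y + 20) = (y - 4)*(y + 4)*(y - 5)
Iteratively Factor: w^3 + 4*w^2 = (w)*(w^2 + 4*w) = w*(w + 4)*(w)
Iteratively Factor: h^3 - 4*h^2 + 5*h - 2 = (h - 2)*(h^2 - 2*h + 1) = (h - 2)*(h - 1)*(h - 1)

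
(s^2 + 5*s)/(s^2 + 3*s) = (s + 5)/(s + 3)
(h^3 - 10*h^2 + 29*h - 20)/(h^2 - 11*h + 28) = (h^2 - 6*h + 5)/(h - 7)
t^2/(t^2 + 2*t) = t/(t + 2)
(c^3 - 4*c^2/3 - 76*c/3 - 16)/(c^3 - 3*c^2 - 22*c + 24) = (c + 2/3)/(c - 1)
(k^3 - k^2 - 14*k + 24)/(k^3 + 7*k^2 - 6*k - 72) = (k - 2)/(k + 6)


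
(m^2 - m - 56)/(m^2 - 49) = (m - 8)/(m - 7)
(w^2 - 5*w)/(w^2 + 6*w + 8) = w*(w - 5)/(w^2 + 6*w + 8)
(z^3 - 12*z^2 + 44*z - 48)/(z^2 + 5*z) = (z^3 - 12*z^2 + 44*z - 48)/(z*(z + 5))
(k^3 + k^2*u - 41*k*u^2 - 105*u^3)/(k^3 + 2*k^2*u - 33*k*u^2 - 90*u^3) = (-k + 7*u)/(-k + 6*u)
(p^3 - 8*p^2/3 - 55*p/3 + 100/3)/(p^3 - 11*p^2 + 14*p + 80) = (3*p^2 + 7*p - 20)/(3*(p^2 - 6*p - 16))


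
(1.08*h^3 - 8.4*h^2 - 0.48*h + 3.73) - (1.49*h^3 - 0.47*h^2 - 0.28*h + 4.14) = -0.41*h^3 - 7.93*h^2 - 0.2*h - 0.41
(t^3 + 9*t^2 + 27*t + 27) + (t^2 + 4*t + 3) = t^3 + 10*t^2 + 31*t + 30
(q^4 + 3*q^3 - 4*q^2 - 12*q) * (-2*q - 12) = -2*q^5 - 18*q^4 - 28*q^3 + 72*q^2 + 144*q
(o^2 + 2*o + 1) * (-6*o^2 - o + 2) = -6*o^4 - 13*o^3 - 6*o^2 + 3*o + 2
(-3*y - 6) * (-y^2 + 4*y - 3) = 3*y^3 - 6*y^2 - 15*y + 18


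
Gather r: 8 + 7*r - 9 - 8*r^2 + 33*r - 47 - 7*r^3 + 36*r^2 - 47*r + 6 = -7*r^3 + 28*r^2 - 7*r - 42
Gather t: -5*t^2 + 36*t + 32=-5*t^2 + 36*t + 32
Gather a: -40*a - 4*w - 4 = -40*a - 4*w - 4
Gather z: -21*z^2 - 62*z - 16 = -21*z^2 - 62*z - 16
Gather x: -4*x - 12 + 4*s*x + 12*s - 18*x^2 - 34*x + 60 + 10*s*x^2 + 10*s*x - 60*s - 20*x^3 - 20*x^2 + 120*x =-48*s - 20*x^3 + x^2*(10*s - 38) + x*(14*s + 82) + 48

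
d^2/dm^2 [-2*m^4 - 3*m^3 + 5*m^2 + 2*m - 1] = -24*m^2 - 18*m + 10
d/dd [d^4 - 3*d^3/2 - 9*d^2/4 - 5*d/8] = 4*d^3 - 9*d^2/2 - 9*d/2 - 5/8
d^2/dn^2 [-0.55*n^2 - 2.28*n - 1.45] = -1.10000000000000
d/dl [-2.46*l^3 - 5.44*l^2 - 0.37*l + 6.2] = -7.38*l^2 - 10.88*l - 0.37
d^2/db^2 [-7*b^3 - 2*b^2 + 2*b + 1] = -42*b - 4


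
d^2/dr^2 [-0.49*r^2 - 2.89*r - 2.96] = -0.980000000000000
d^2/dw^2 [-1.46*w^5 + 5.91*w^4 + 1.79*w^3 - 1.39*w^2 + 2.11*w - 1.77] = -29.2*w^3 + 70.92*w^2 + 10.74*w - 2.78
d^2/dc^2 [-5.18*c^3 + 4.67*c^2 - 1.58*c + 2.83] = 9.34 - 31.08*c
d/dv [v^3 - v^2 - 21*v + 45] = 3*v^2 - 2*v - 21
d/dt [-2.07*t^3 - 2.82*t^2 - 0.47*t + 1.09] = -6.21*t^2 - 5.64*t - 0.47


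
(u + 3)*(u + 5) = u^2 + 8*u + 15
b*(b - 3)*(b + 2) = b^3 - b^2 - 6*b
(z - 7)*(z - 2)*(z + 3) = z^3 - 6*z^2 - 13*z + 42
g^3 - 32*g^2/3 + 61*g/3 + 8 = (g - 8)*(g - 3)*(g + 1/3)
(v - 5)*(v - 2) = v^2 - 7*v + 10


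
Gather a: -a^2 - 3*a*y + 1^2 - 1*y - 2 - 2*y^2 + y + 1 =-a^2 - 3*a*y - 2*y^2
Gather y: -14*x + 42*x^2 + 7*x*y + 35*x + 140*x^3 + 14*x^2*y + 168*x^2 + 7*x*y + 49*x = 140*x^3 + 210*x^2 + 70*x + y*(14*x^2 + 14*x)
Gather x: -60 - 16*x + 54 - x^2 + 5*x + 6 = -x^2 - 11*x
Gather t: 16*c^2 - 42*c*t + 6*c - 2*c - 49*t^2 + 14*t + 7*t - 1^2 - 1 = 16*c^2 + 4*c - 49*t^2 + t*(21 - 42*c) - 2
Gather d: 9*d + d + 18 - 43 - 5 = 10*d - 30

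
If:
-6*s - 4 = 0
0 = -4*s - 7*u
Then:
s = -2/3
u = 8/21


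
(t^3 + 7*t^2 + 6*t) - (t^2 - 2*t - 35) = t^3 + 6*t^2 + 8*t + 35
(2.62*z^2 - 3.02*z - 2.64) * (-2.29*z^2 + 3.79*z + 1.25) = -5.9998*z^4 + 16.8456*z^3 - 2.1252*z^2 - 13.7806*z - 3.3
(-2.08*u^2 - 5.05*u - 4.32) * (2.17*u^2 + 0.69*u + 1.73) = -4.5136*u^4 - 12.3937*u^3 - 16.4573*u^2 - 11.7173*u - 7.4736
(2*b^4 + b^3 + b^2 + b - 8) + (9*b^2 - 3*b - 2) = 2*b^4 + b^3 + 10*b^2 - 2*b - 10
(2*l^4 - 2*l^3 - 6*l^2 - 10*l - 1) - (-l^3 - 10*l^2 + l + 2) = 2*l^4 - l^3 + 4*l^2 - 11*l - 3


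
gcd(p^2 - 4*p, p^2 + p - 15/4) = 1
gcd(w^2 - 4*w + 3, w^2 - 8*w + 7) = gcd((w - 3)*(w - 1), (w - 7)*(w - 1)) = w - 1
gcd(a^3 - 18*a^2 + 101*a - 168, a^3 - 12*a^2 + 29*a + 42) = a - 7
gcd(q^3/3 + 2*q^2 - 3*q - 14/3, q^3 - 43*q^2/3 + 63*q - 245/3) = 1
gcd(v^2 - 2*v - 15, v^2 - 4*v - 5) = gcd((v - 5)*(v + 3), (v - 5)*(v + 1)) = v - 5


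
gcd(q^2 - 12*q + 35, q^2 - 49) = q - 7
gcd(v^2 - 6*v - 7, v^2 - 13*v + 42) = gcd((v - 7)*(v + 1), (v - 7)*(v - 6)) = v - 7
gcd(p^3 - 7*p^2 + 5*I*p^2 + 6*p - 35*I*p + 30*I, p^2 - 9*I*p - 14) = 1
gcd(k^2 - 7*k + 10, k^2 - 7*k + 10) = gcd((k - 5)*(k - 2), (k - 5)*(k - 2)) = k^2 - 7*k + 10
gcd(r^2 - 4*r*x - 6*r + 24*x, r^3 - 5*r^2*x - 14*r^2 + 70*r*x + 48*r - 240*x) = r - 6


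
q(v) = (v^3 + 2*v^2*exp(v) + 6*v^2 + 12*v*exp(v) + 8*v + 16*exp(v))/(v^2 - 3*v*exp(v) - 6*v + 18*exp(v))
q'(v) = (2*v^2*exp(v) + 3*v^2 + 16*v*exp(v) + 12*v + 28*exp(v) + 8)/(v^2 - 3*v*exp(v) - 6*v + 18*exp(v)) + (3*v*exp(v) - 2*v - 15*exp(v) + 6)*(v^3 + 2*v^2*exp(v) + 6*v^2 + 12*v*exp(v) + 8*v + 16*exp(v))/(v^2 - 3*v*exp(v) - 6*v + 18*exp(v))^2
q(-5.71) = -0.54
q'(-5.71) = 0.42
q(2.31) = 5.93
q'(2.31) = 3.30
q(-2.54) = 0.08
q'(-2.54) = -0.10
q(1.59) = 3.95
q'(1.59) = 2.32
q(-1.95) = -0.01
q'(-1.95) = -0.18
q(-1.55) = -0.08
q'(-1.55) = -0.13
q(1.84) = 4.56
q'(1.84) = 2.58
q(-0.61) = 0.15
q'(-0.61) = 0.80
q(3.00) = 8.80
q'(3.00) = 5.23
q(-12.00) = -4.44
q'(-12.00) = 0.75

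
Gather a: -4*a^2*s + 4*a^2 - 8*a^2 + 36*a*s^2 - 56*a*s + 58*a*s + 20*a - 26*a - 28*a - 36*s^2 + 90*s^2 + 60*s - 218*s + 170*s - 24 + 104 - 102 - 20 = a^2*(-4*s - 4) + a*(36*s^2 + 2*s - 34) + 54*s^2 + 12*s - 42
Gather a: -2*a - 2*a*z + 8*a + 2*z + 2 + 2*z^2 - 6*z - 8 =a*(6 - 2*z) + 2*z^2 - 4*z - 6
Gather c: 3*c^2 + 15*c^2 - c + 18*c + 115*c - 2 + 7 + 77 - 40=18*c^2 + 132*c + 42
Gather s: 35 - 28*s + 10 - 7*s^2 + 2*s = -7*s^2 - 26*s + 45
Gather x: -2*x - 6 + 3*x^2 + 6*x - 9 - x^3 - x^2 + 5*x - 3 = -x^3 + 2*x^2 + 9*x - 18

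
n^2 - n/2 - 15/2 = (n - 3)*(n + 5/2)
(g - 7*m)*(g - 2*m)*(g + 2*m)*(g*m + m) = g^4*m - 7*g^3*m^2 + g^3*m - 4*g^2*m^3 - 7*g^2*m^2 + 28*g*m^4 - 4*g*m^3 + 28*m^4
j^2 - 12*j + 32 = (j - 8)*(j - 4)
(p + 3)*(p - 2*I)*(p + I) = p^3 + 3*p^2 - I*p^2 + 2*p - 3*I*p + 6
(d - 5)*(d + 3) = d^2 - 2*d - 15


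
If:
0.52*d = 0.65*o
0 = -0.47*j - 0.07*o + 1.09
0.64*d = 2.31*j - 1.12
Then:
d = 4.63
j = 1.77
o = 3.70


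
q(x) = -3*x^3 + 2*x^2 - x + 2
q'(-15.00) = -2086.00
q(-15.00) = 10592.00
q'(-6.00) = -349.00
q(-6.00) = 728.00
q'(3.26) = -83.61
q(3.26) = -83.94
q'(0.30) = -0.61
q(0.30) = 1.80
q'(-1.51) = -27.56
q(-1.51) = 18.40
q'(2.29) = -39.04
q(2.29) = -25.83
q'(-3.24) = -108.44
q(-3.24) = 128.27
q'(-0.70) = -8.21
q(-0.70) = 4.71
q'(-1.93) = -42.24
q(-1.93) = 32.95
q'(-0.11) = -1.55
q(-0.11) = 2.14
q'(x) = -9*x^2 + 4*x - 1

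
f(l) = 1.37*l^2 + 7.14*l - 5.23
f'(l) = 2.74*l + 7.14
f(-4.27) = -10.74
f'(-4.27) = -4.56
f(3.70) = 39.94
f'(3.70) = 17.28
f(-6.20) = 3.16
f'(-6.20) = -9.85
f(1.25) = 5.84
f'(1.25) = 10.56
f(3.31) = 33.41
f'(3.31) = 16.21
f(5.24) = 69.80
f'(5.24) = 21.50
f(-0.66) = -9.35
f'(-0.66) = 5.33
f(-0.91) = -10.59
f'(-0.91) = 4.65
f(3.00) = 28.52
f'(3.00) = 15.36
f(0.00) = -5.23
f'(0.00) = 7.14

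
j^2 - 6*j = j*(j - 6)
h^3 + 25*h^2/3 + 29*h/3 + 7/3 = (h + 1/3)*(h + 1)*(h + 7)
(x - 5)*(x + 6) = x^2 + x - 30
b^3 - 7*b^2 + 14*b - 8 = (b - 4)*(b - 2)*(b - 1)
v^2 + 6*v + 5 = (v + 1)*(v + 5)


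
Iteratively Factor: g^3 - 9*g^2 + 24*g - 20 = (g - 5)*(g^2 - 4*g + 4) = (g - 5)*(g - 2)*(g - 2)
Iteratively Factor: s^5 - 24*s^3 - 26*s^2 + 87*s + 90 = (s + 3)*(s^4 - 3*s^3 - 15*s^2 + 19*s + 30) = (s + 1)*(s + 3)*(s^3 - 4*s^2 - 11*s + 30) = (s - 5)*(s + 1)*(s + 3)*(s^2 + s - 6) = (s - 5)*(s - 2)*(s + 1)*(s + 3)*(s + 3)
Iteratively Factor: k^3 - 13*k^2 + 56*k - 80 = (k - 4)*(k^2 - 9*k + 20) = (k - 4)^2*(k - 5)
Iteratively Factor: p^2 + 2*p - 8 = (p + 4)*(p - 2)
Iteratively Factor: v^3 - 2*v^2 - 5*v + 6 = (v + 2)*(v^2 - 4*v + 3) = (v - 3)*(v + 2)*(v - 1)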